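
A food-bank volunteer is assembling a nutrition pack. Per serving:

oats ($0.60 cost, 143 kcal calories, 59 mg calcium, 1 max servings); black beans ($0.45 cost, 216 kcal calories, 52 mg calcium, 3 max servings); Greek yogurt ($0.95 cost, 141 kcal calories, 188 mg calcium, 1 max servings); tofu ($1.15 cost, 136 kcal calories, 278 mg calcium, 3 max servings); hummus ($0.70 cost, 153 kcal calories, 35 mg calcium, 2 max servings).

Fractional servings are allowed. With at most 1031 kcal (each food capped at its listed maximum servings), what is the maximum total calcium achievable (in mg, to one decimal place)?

1162.6 mg

Calcium per kcal: tofu 2.044, Greek yogurt 1.333, oats 0.4126, black beans 0.2407, hummus 0.2288.
Take 3 servings of tofu: uses 408 kcal, +834.0 mg calcium (running total 834.0 mg).
Take 1 serving of Greek yogurt: uses 141 kcal, +188.0 mg calcium (running total 1022.0 mg).
Take 1 serving of oats: uses 143 kcal, +59.0 mg calcium (running total 1081.0 mg).
Take 1.569 servings of black beans: uses 339 kcal, +81.6 mg calcium (running total 1162.6 mg).
Filling greedily by calcium-per-kcal is optimal for one linear limit, giving 1162.6 mg.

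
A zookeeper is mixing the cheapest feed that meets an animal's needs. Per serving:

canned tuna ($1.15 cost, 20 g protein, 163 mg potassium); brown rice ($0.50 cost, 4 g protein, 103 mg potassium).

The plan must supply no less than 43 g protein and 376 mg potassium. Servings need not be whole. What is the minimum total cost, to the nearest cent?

canned tuna only: max(43/20, 376/163) = 2.307 servings → $2.65.
brown rice only: max(43/4, 376/103) = 10.75 servings → $5.38.
canned tuna + brown rice with both tight: 2.077 servings and 0.3629 servings → $2.57.
The minimum over all feasible corners is $2.57.

$2.57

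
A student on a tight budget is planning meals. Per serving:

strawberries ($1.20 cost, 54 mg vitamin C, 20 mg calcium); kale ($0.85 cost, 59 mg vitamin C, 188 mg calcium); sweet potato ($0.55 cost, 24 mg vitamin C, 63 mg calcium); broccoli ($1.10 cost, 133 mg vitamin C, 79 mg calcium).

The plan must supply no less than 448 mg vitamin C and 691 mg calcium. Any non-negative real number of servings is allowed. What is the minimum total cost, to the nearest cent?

strawberries only: max(448/54, 691/20) = 34.55 servings → $41.46.
kale only: max(448/59, 691/188) = 7.593 servings → $6.45.
sweet potato only: max(448/24, 691/63) = 18.67 servings → $10.27.
broccoli only: max(448/133, 691/79) = 8.747 servings → $9.62.
strawberries + kale with both tight: 4.843 servings and 3.16 servings → $8.50.
strawberries + sweet potato with both tight: 3.984 servings and 9.704 servings → $10.12.
strawberries + broccoli: the both-tight solution has a negative serving — not a feasible corner.
kale + sweet potato: the both-tight solution has a negative serving — not a feasible corner.
kale + broccoli with both tight: 2.778 servings and 2.136 servings → $4.71.
sweet potato + broccoli with both tight: 8.717 servings and 1.795 servings → $6.77.
The minimum over all feasible corners is $4.71.

$4.71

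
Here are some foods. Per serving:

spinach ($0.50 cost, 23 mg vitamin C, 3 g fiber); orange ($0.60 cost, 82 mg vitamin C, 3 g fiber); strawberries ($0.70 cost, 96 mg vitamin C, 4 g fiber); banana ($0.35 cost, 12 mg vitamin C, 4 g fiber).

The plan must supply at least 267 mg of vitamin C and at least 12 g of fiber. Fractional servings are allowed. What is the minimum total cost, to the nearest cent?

An LP optimum is at a vertex; with two nutrient constraints at most two foods are used. Check each candidate.
spinach only: max(267/23, 12/3) = 11.61 servings → $5.80.
orange only: max(267/82, 12/3) = 4 servings → $2.40.
strawberries only: max(267/96, 12/4) = 3 servings → $2.10.
banana only: max(267/12, 12/4) = 22.25 servings → $7.79.
spinach + orange with both tight: 1.034 servings and 2.966 servings → $2.30.
spinach + strawberries with both tight: 0.4286 servings and 2.679 servings → $2.09.
spinach + banana: the both-tight solution has a negative serving — not a feasible corner.
orange + strawberries: the both-tight solution has a negative serving — not a feasible corner.
orange + banana with both tight: 3.164 servings and 0.6267 servings → $2.12.
strawberries + banana with both tight: 2.75 servings and 0.25 servings → $2.01.
The minimum over all feasible corners is $2.01.

$2.01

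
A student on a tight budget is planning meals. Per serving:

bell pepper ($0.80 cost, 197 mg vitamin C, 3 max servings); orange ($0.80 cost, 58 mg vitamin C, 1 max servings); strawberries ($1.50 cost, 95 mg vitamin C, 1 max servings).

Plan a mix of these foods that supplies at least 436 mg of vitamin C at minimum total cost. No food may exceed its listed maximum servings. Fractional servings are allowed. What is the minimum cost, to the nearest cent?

Cost per mg of vitamin C: bell pepper $0.0041, orange $0.0138, strawberries $0.0158.
Take 2.213 servings of bell pepper: +436.0 mg vitamin C for $1.77 (total $1.77, still need 0.0 mg).
Filling from the cheapest source first is optimal under one linear minimum: $1.77.

$1.77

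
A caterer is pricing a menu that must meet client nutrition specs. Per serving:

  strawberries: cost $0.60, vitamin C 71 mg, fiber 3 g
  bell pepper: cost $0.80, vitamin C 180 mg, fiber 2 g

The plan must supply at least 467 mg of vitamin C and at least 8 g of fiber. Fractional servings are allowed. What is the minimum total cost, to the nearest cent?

strawberries only: max(467/71, 8/3) = 6.577 servings → $3.95.
bell pepper only: max(467/180, 8/2) = 4 servings → $3.20.
strawberries + bell pepper with both tight: 1.271 servings and 2.093 servings → $2.44.
The minimum over all feasible corners is $2.44.

$2.44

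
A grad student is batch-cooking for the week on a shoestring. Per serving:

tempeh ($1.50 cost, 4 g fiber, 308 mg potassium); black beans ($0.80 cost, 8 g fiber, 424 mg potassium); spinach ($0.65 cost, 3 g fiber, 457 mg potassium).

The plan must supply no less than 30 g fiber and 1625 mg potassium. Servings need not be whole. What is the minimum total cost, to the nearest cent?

$3.04

An LP optimum is at a vertex; with two nutrient constraints at most two foods are used. Check each candidate.
tempeh only: max(30/4, 1625/308) = 7.5 servings → $11.25.
black beans only: max(30/8, 1625/424) = 3.833 servings → $3.07.
spinach only: max(30/3, 1625/457) = 10 servings → $6.50.
tempeh + black beans with both tight: 0.3646 servings and 3.568 servings → $3.40.
tempeh + spinach: the both-tight solution has a negative serving — not a feasible corner.
black beans + spinach with both tight: 3.706 servings and 0.1174 servings → $3.04.
So the least-cost plan costs $3.04.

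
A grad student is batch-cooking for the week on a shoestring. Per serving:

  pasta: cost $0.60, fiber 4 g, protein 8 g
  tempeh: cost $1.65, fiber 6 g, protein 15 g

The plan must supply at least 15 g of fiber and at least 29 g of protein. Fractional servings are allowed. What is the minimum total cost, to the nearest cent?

Two binding constraints pin down two serving amounts, so the optimal mix uses at most two foods. The candidates are each food alone (scaled to the tighter of fiber/protein) and each pair with both constraints tight.
pasta only: max(15/4, 29/8) = 3.75 servings → $2.25.
tempeh only: max(15/6, 29/15) = 2.5 servings → $4.12.
pasta + tempeh with both targets exact would need a negative amount; discard.
Cheapest feasible corner: $2.25.

$2.25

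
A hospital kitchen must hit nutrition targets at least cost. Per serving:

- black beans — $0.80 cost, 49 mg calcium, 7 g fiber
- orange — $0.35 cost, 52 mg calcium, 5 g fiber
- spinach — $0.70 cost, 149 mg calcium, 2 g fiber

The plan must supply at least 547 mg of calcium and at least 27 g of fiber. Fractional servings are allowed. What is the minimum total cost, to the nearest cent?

$3.05

An LP optimum is at a vertex; with two nutrient constraints at most two foods are used. Check each candidate.
black beans only: max(547/49, 27/7) = 11.16 servings → $8.93.
orange only: max(547/52, 27/5) = 10.52 servings → $3.68.
spinach only: max(547/149, 27/2) = 13.5 servings → $9.45.
black beans + orange: the both-tight solution has a negative serving — not a feasible corner.
black beans + spinach with both tight: 3.099 servings and 2.652 servings → $4.34.
orange + spinach with both tight: 4.569 servings and 2.076 servings → $3.05.
So the least-cost plan costs $3.05.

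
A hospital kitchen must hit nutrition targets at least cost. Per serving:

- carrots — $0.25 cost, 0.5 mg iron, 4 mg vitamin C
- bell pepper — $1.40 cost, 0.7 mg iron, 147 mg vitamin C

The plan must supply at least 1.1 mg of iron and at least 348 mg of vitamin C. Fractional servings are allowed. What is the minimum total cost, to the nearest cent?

$3.31

At the optimum either one food covers both requirements or two foods hit both targets exactly; no other combination can be cheaper.
carrots only: max(1.1/0.5, 348/4) = 87 servings → $21.75.
bell pepper only: max(1.1/0.7, 348/147) = 2.367 servings → $3.31.
carrots + bell pepper: the both-tight solution has a negative serving — not a feasible corner.
So the least-cost plan costs $3.31.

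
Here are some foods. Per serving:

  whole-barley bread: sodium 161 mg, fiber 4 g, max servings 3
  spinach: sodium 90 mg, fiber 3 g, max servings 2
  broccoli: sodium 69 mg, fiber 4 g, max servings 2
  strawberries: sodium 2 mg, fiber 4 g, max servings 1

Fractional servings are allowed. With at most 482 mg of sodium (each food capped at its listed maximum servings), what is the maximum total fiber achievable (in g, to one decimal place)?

Fiber per mg sodium: strawberries 2, broccoli 0.05797, spinach 0.03333, whole-barley bread 0.02484.
Take 1 serving of strawberries: uses 2 mg sodium, +4.0 g fiber (running total 4.0 g).
Take 2 servings of broccoli: uses 138 mg sodium, +8.0 g fiber (running total 12.0 g).
Take 2 servings of spinach: uses 180 mg sodium, +6.0 g fiber (running total 18.0 g).
Take 1.006 servings of whole-barley bread: uses 162 mg sodium, +4.0 g fiber (running total 22.0 g).
Filling greedily by fiber-per-mg sodium is optimal for one linear limit, giving 22.0 g.

22.0 g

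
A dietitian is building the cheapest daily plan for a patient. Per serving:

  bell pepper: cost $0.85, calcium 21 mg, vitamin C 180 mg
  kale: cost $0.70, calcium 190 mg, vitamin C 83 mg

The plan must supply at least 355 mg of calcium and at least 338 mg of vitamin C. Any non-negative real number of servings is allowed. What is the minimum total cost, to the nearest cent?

The cheapest plan sits at a corner of the feasible region — with two constraints it uses at most two foods.
bell pepper only: max(355/21, 338/180) = 16.9 servings → $14.37.
kale only: max(355/190, 338/83) = 4.072 servings → $2.85.
bell pepper + kale with both tight: 1.071 servings and 1.75 servings → $2.14.
The minimum over all feasible corners is $2.14.

$2.14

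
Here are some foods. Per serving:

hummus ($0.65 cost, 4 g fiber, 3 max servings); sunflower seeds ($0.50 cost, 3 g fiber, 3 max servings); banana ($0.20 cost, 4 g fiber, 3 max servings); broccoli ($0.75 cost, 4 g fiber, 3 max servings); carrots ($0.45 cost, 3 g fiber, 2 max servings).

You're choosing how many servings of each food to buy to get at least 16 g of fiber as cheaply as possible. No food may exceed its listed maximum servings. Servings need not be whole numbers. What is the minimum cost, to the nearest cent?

$1.20

Cost per g of fiber: banana $0.0500, carrots $0.1500, hummus $0.1625, sunflower seeds $0.1667, broccoli $0.1875.
Take 3 servings of banana: +12.0 g fiber for $0.60 (total $0.60, still need 4.0 g).
Take 1.333 servings of carrots: +4.0 g fiber for $0.60 (total $1.20, still need 0.0 g).
Greedy by cheapest-per-g is optimal for a single linear constraint, so the minimum cost is $1.20.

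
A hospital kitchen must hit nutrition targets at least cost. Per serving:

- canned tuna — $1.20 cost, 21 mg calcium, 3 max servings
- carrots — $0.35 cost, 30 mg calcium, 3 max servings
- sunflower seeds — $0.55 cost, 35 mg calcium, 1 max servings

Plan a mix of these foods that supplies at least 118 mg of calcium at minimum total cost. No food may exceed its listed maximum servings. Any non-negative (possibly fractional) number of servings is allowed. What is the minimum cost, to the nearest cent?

$1.49

Cost per mg of calcium: carrots $0.0117, sunflower seeds $0.0157, canned tuna $0.0571.
Take 3 servings of carrots: +90.0 mg calcium for $1.05 (total $1.05, still need 28.0 mg).
Take 0.8 servings of sunflower seeds: +28.0 mg calcium for $0.44 (total $1.49, still need 0.0 mg).
Greedy by cheapest-per-mg is optimal for a single linear constraint, so the minimum cost is $1.49.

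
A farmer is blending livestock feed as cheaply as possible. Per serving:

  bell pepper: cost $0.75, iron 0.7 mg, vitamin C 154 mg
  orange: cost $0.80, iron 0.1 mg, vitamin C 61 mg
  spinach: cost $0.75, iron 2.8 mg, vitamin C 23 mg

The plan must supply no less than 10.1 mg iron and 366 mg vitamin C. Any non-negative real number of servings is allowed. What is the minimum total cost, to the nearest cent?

Two binding constraints pin down two serving amounts, so the optimal mix uses at most two foods. The candidates are each food alone (scaled to the tighter of iron/vitamin C) and each pair with both constraints tight.
bell pepper only: max(10.1/0.7, 366/154) = 14.43 servings → $10.82.
orange only: max(10.1/0.1, 366/61) = 101 servings → $80.80.
spinach only: max(10.1/2.8, 366/23) = 15.91 servings → $11.93.
bell pepper + orange: intersection lies outside the first quadrant.
bell pepper + spinach with both tight: 1.909 servings and 3.13 servings → $3.78.
orange + spinach with both tight: 4.703 servings and 3.439 servings → $6.34.
Cheapest feasible corner: $3.78.

$3.78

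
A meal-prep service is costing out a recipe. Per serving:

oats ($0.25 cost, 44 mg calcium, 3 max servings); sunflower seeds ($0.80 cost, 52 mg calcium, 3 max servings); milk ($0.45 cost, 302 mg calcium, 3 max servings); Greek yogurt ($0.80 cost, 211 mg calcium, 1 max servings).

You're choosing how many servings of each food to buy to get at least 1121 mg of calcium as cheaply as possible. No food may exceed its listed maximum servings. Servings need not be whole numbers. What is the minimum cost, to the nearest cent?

Cost per mg of calcium: milk $0.0015, Greek yogurt $0.0038, oats $0.0057, sunflower seeds $0.0154.
Take 3 servings of milk: +906.0 mg calcium for $1.35 (total $1.35, still need 215.0 mg).
Take 1 serving of Greek yogurt: +211.0 mg calcium for $0.80 (total $2.15, still need 4.0 mg).
Take 0.09091 servings of oats: +4.0 mg calcium for $0.02 (total $2.17, still need 0.0 mg).
Greedy by cheapest-per-mg is optimal for a single linear constraint, so the minimum cost is $2.17.

$2.17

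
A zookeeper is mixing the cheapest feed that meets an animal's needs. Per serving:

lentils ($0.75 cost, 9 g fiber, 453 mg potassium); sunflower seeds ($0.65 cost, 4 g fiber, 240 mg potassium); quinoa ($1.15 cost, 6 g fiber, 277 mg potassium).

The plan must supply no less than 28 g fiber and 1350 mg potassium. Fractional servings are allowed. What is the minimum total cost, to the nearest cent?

$2.33

The cheapest plan sits at a corner of the feasible region — with two constraints it uses at most two foods.
lentils only: max(28/9, 1350/453) = 3.111 servings → $2.33.
sunflower seeds only: max(28/4, 1350/240) = 7 servings → $4.55.
quinoa only: max(28/6, 1350/277) = 4.874 servings → $5.60.
lentils + sunflower seeds: the both-tight solution has a negative serving — not a feasible corner.
lentils + quinoa with both tight: 1.529 servings and 2.373 servings → $3.88.
sunflower seeds + quinoa with both tight: 1.036 servings and 3.976 servings → $5.25.
So the least-cost plan costs $2.33.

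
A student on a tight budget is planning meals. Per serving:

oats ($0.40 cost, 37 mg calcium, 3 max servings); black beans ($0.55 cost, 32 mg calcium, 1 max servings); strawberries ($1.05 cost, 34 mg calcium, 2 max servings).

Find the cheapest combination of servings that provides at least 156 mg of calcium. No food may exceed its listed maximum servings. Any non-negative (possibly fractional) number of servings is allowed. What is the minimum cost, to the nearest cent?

Cost per mg of calcium: oats $0.0108, black beans $0.0172, strawberries $0.0309.
Take 3 servings of oats: +111.0 mg calcium for $1.20 (total $1.20, still need 45.0 mg).
Take 1 serving of black beans: +32.0 mg calcium for $0.55 (total $1.75, still need 13.0 mg).
Take 0.3824 servings of strawberries: +13.0 mg calcium for $0.40 (total $2.15, still need 0.0 mg).
Greedy by cheapest-per-mg is optimal for a single linear constraint, so the minimum cost is $2.15.

$2.15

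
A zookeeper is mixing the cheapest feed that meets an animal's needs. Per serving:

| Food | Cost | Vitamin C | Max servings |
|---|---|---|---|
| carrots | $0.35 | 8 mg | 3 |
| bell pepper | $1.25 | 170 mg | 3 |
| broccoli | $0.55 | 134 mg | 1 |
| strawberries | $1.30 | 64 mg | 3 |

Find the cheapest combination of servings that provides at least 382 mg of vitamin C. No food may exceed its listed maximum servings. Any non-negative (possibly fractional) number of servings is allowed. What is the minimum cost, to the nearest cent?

Cost per mg of vitamin C: broccoli $0.0041, bell pepper $0.0074, strawberries $0.0203, carrots $0.0437.
Take 1 serving of broccoli: +134.0 mg vitamin C for $0.55 (total $0.55, still need 248.0 mg).
Take 1.459 servings of bell pepper: +248.0 mg vitamin C for $1.82 (total $2.37, still need 0.0 mg).
Filling from the cheapest source first is optimal under one linear minimum: $2.37.

$2.37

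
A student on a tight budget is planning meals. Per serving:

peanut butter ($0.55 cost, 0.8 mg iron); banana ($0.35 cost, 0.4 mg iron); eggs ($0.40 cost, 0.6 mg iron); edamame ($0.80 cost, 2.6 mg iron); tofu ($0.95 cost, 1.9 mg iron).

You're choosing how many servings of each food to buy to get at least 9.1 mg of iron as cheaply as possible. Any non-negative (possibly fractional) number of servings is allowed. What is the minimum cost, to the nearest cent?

Cost per mg of iron: edamame $0.3077, tofu $0.5000, eggs $0.6667, peanut butter $0.6875, banana $0.8750.
With no serving limits, use only edamame: 9.1 mg / 2.6 mg = 3.5 servings × $0.80 = $2.80.

$2.80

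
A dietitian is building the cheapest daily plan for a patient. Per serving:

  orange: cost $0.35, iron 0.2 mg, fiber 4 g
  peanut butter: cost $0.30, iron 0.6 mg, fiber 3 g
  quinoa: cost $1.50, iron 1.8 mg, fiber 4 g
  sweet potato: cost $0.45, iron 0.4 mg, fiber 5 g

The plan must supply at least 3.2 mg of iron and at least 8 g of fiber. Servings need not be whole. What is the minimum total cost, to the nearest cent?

Two binding constraints pin down two serving amounts, so the optimal mix uses at most two foods. The candidates are each food alone (scaled to the tighter of iron/fiber) and each pair with both constraints tight.
orange only: max(3.2/0.2, 8/4) = 16 servings → $5.60.
peanut butter only: max(3.2/0.6, 8/3) = 5.333 servings → $1.60.
quinoa only: max(3.2/1.8, 8/4) = 2 servings → $3.00.
sweet potato only: max(3.2/0.4, 8/5) = 8 servings → $3.60.
orange + peanut butter: the both-tight solution has a negative serving — not a feasible corner.
orange + quinoa with both tight: 0.25 servings and 1.75 servings → $2.71.
orange + sweet potato: intersection lies outside the first quadrant.
peanut butter + quinoa with both tight: 0.5333 servings and 1.6 servings → $2.56.
peanut butter + sweet potato: intersection lies outside the first quadrant.
quinoa + sweet potato with both tight: 1.73 servings and 0.2162 servings → $2.69.
So the least-cost plan costs $1.60.

$1.60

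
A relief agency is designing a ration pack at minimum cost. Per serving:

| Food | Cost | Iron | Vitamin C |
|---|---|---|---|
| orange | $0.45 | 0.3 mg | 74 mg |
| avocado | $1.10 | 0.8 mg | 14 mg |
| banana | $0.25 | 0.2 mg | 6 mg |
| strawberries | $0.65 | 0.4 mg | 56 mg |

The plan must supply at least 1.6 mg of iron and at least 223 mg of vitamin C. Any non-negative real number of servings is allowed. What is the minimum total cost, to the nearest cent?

$2.20

orange only: max(1.6/0.3, 223/74) = 5.333 servings → $2.40.
avocado only: max(1.6/0.8, 223/14) = 15.93 servings → $17.52.
banana only: max(1.6/0.2, 223/6) = 37.17 servings → $9.29.
strawberries only: max(1.6/0.4, 223/56) = 4 servings → $2.60.
orange + avocado with both tight: 2.836 servings and 0.9364 servings → $2.31.
orange + banana with both tight: 2.692 servings and 3.962 servings → $2.20.
orange + strawberries: intersection lies outside the first quadrant.
avocado + banana: intersection lies outside the first quadrant.
avocado + strawberries with both tight: 0.0102 servings and 3.98 servings → $2.60.
banana + strawberries with both tight: 0.04545 servings and 3.977 servings → $2.60.
The minimum over all feasible corners is $2.20.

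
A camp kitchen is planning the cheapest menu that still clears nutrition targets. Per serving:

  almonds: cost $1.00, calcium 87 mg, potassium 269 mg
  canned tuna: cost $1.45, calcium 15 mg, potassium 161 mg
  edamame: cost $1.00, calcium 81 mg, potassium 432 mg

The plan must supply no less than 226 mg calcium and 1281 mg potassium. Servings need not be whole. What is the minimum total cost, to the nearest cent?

Minimising a linear cost over {calcium ≥ 226, potassium ≥ 1281, servings ≥ 0} — the optimum is at a vertex, using one or two foods.
almonds only: max(226/87, 1281/269) = 4.762 servings → $4.76.
canned tuna only: max(226/15, 1281/161) = 15.07 servings → $21.85.
edamame only: max(226/81, 1281/432) = 2.965 servings → $2.97.
almonds + canned tuna with both tight: 1.722 servings and 5.08 servings → $9.09.
almonds + edamame with both targets exact would need a negative amount; discard.
canned tuna + edamame with both tight: 0.9342 servings and 2.617 servings → $3.97.
The minimum over all feasible corners is $2.97.

$2.97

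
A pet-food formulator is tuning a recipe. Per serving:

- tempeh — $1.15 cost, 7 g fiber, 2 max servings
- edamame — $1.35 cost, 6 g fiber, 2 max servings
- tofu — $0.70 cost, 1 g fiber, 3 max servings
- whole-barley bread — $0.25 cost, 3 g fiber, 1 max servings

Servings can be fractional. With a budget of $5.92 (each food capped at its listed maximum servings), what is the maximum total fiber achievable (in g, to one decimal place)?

Fiber per dollar: whole-barley bread 12, tempeh 6.087, edamame 4.444, tofu 1.429.
Take 1 serving of whole-barley bread: spends $0.25, +3.0 g fiber (running total 3.0 g).
Take 2 servings of tempeh: spends $2.30, +14.0 g fiber (running total 17.0 g).
Take 2 servings of edamame: spends $2.70, +12.0 g fiber (running total 29.0 g).
Take 0.9571 servings of tofu: spends $0.67, +1.0 g fiber (running total 30.0 g).
Greedy by best ratio exhausts the cost allowance optimally: 30.0 g.

30.0 g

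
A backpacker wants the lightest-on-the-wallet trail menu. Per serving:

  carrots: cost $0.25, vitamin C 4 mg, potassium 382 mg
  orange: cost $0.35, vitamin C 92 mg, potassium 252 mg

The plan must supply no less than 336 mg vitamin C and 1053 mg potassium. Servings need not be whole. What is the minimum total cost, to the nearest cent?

$1.36

This is a tiny linear program; its minimum lies at a vertex of the feasible set. List the vertices and price them.
carrots only: max(336/4, 1053/382) = 84 servings → $21.00.
orange only: max(336/92, 1053/252) = 4.179 servings → $1.46.
carrots + orange with both tight: 0.3575 servings and 3.637 servings → $1.36.
Cheapest feasible corner: $1.36.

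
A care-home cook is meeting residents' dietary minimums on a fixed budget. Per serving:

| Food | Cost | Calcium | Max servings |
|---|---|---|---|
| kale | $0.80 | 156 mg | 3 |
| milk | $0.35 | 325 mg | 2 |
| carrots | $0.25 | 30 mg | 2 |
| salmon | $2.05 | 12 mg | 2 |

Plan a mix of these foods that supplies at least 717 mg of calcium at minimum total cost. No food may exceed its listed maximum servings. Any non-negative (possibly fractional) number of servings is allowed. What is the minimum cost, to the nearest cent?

Cost per mg of calcium: milk $0.0011, kale $0.0051, carrots $0.0083, salmon $0.1708.
Take 2 servings of milk: +650.0 mg calcium for $0.70 (total $0.70, still need 67.0 mg).
Take 0.4295 servings of kale: +67.0 mg calcium for $0.34 (total $1.04, still need 0.0 mg).
Greedy by cheapest-per-mg is optimal for a single linear constraint, so the minimum cost is $1.04.

$1.04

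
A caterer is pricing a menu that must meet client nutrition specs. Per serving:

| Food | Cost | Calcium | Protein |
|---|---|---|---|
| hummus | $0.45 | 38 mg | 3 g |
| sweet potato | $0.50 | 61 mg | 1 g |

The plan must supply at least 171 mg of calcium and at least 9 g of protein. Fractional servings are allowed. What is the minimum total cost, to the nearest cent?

Two binding constraints pin down two serving amounts, so the optimal mix uses at most two foods. The candidates are each food alone (scaled to the tighter of calcium/protein) and each pair with both constraints tight.
hummus only: max(171/38, 9/3) = 4.5 servings → $2.02.
sweet potato only: max(171/61, 9/1) = 9 servings → $4.50.
hummus + sweet potato with both tight: 2.607 servings and 1.179 servings → $1.76.
Cheapest feasible corner: $1.76.

$1.76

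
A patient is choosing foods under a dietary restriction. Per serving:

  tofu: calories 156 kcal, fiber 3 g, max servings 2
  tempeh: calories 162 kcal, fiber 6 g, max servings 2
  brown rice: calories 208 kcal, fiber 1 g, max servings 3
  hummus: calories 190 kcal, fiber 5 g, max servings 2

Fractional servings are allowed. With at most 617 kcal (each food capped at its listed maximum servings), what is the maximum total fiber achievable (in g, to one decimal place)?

Fiber per kcal: tempeh 0.03704, hummus 0.02632, tofu 0.01923, brown rice 0.004808.
Take 2 servings of tempeh: uses 324 kcal, +12.0 g fiber (running total 12.0 g).
Take 1.542 servings of hummus: uses 293 kcal, +7.7 g fiber (running total 19.7 g).
Greedy by best ratio exhausts the calories allowance optimally: 19.7 g.

19.7 g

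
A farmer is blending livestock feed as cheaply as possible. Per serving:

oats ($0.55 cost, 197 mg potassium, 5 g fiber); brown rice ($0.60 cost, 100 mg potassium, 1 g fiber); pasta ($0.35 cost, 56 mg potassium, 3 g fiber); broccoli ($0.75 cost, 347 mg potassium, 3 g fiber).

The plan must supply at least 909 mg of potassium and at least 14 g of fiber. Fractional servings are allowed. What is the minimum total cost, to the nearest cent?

$2.20

Minimising a linear cost over {potassium ≥ 909, fiber ≥ 14, servings ≥ 0} — the optimum is at a vertex, using one or two foods.
oats only: max(909/197, 14/5) = 4.614 servings → $2.54.
brown rice only: max(909/100, 14/1) = 14 servings → $8.40.
pasta only: max(909/56, 14/3) = 16.23 servings → $5.68.
broccoli only: max(909/347, 14/3) = 4.667 servings → $3.50.
oats + brown rice with both tight: 1.62 servings and 5.898 servings → $4.43.
oats + pasta: the both-tight solution has a negative serving — not a feasible corner.
oats + broccoli with both tight: 1.863 servings and 1.562 servings → $2.20.
brown rice + pasta with both tight: 7.963 servings and 2.012 servings → $5.48.
brown rice + broccoli: the both-tight solution has a negative serving — not a feasible corner.
pasta + broccoli with both tight: 2.441 servings and 2.226 servings → $2.52.
Cheapest feasible corner: $2.20.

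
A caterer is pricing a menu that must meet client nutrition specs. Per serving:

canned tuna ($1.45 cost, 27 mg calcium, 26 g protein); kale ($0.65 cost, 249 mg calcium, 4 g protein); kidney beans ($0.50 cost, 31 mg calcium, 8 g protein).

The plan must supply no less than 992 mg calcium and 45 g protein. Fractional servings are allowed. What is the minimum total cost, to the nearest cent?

Check every corner: each single food scaled to meet both minima, and each pair solved so both constraints bind.
canned tuna only: max(992/27, 45/26) = 36.74 servings → $53.27.
kale only: max(992/249, 45/4) = 11.25 servings → $7.31.
kidney beans only: max(992/31, 45/8) = 32 servings → $16.00.
canned tuna + kale with both tight: 1.137 servings and 3.861 servings → $4.16.
canned tuna + kidney beans with both targets exact would need a negative amount; discard.
kale + kidney beans with both tight: 3.502 servings and 3.874 servings → $4.21.
So the least-cost plan costs $4.16.

$4.16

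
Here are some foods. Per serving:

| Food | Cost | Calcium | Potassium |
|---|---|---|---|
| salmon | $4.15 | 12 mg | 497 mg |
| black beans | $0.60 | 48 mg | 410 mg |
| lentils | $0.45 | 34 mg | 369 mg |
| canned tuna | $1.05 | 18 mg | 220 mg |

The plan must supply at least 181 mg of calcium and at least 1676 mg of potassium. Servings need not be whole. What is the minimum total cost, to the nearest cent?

$2.30

This is a tiny linear program; its minimum lies at a vertex of the feasible set. List the vertices and price them.
salmon only: max(181/12, 1676/497) = 15.08 servings → $62.60.
black beans only: max(181/48, 1676/410) = 4.088 servings → $2.45.
lentils only: max(181/34, 1676/369) = 5.324 servings → $2.40.
canned tuna only: max(181/18, 1676/220) = 10.06 servings → $10.56.
salmon + black beans with both tight: 0.3294 servings and 3.688 servings → $3.58.
salmon + lentils: the both-tight solution has a negative serving — not a feasible corner.
salmon + canned tuna: the both-tight solution has a negative serving — not a feasible corner.
black beans + lentils with both tight: 2.599 servings and 1.654 servings → $2.30.
black beans + canned tuna with both tight: 3.035 servings and 1.962 servings → $3.88.
lentils + canned tuna: intersection lies outside the first quadrant.
Cheapest feasible corner: $2.30.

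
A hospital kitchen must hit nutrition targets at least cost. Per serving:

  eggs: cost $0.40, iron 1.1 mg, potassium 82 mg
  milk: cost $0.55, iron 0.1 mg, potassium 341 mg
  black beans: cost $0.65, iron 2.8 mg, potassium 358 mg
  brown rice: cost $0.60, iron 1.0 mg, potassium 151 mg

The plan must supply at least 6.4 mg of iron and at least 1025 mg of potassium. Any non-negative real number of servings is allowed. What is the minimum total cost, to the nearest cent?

A basic optimal solution has at most two foods positive. Try each food alone and each pair with both targets met exactly.
eggs only: max(6.4/1.1, 1025/82) = 12.5 servings → $5.00.
milk only: max(6.4/0.1, 1025/341) = 64 servings → $35.20.
black beans only: max(6.4/2.8, 1025/358) = 2.863 servings → $1.86.
brown rice only: max(6.4/1.0, 1025/151) = 6.788 servings → $4.07.
eggs + milk with both tight: 5.669 servings and 1.643 servings → $3.17.
eggs + black beans: the both-tight solution has a negative serving — not a feasible corner.
eggs + brown rice with both targets exact would need a negative amount; discard.
milk + black beans with both tight: 0.6298 servings and 2.263 servings → $1.82.
milk + brown rice with both tight: 0.1798 servings and 6.382 servings → $3.93.
black beans + brown rice: intersection lies outside the first quadrant.
The minimum over all feasible corners is $1.82.

$1.82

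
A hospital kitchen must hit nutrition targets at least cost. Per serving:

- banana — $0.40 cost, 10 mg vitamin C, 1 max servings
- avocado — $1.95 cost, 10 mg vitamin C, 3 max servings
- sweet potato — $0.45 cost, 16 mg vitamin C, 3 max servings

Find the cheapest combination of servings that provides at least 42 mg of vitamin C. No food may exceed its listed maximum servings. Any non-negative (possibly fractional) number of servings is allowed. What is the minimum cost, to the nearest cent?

Cost per mg of vitamin C: sweet potato $0.0281, banana $0.0400, avocado $0.1950.
Take 2.625 servings of sweet potato: +42.0 mg vitamin C for $1.18 (total $1.18, still need 0.0 mg).
Filling from the cheapest source first is optimal under one linear minimum: $1.18.

$1.18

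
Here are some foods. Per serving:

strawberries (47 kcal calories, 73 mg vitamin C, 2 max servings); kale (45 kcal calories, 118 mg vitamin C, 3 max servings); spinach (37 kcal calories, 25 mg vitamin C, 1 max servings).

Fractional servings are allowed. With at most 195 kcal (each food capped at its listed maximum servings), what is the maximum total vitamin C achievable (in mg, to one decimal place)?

447.2 mg

Vitamin C per kcal: kale 2.622, strawberries 1.553, spinach 0.6757.
Take 3 servings of kale: uses 135 kcal, +354.0 mg vitamin C (running total 354.0 mg).
Take 1.277 servings of strawberries: uses 60 kcal, +93.2 mg vitamin C (running total 447.2 mg).
Greedy by best ratio exhausts the calories allowance optimally: 447.2 mg.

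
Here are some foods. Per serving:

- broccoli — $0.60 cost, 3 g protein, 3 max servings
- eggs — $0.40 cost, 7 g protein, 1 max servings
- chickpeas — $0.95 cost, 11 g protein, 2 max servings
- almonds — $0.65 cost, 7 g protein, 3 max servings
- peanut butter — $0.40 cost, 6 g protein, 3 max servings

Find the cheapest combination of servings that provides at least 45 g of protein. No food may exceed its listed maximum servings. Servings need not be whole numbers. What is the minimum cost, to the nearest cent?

$3.33

Cost per g of protein: eggs $0.0571, peanut butter $0.0667, chickpeas $0.0864, almonds $0.0929, broccoli $0.2000.
Take 1 serving of eggs: +7.0 g protein for $0.40 (total $0.40, still need 38.0 g).
Take 3 servings of peanut butter: +18.0 g protein for $1.20 (total $1.60, still need 20.0 g).
Take 1.818 servings of chickpeas: +20.0 g protein for $1.73 (total $3.33, still need 0.0 g).
Greedy by cheapest-per-g is optimal for a single linear constraint, so the minimum cost is $3.33.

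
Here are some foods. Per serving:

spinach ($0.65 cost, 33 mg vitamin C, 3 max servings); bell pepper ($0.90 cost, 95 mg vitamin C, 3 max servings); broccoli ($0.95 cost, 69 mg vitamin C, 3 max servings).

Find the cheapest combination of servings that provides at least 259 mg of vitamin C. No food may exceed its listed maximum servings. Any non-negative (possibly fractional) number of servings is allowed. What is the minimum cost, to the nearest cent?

$2.45

Cost per mg of vitamin C: bell pepper $0.0095, broccoli $0.0138, spinach $0.0197.
Take 2.726 servings of bell pepper: +259.0 mg vitamin C for $2.45 (total $2.45, still need 0.0 mg).
Filling from the cheapest source first is optimal under one linear minimum: $2.45.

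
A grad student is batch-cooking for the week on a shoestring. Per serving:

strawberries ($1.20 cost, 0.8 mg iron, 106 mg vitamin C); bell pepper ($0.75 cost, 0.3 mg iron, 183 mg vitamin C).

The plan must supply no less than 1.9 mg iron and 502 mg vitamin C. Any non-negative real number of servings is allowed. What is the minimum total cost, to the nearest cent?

$3.37

With two linear requirements the optimum uses one or two foods; enumerate the corners.
strawberries only: max(1.9/0.8, 502/106) = 4.736 servings → $5.68.
bell pepper only: max(1.9/0.3, 502/183) = 6.333 servings → $4.75.
strawberries + bell pepper with both tight: 1.72 servings and 1.747 servings → $3.37.
Cheapest feasible corner: $3.37.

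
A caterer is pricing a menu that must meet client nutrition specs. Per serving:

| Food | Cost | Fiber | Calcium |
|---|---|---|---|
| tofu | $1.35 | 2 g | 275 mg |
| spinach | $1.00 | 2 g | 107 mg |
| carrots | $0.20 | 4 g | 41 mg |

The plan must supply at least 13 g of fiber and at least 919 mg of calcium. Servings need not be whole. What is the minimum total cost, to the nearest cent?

$4.48

Compare the cost at each extreme point of the feasible region.
tofu only: max(13/2, 919/275) = 6.5 servings → $8.78.
spinach only: max(13/2, 919/107) = 8.589 servings → $8.59.
carrots only: max(13/4, 919/41) = 22.41 servings → $4.48.
tofu + spinach with both tight: 1.33 servings and 5.17 servings → $6.97.
tofu + carrots with both tight: 3.087 servings and 1.706 servings → $4.51.
spinach + carrots: intersection lies outside the first quadrant.
So the least-cost plan costs $4.48.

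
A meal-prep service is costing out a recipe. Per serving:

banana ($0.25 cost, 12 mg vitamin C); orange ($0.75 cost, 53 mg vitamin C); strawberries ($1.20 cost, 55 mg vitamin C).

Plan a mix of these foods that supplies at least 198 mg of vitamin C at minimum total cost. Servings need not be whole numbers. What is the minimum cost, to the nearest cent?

$2.80

Cost per mg of vitamin C: orange $0.0142, banana $0.0208, strawberries $0.0218.
With no serving limits, use only orange: 198 mg / 53 mg = 3.736 servings × $0.75 = $2.80.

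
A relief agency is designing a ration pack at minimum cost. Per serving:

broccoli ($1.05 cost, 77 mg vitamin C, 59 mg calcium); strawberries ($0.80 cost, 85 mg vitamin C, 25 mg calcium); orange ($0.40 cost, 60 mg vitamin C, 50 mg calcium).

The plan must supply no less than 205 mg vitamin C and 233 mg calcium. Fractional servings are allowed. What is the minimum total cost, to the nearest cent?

Compare the cost at each extreme point of the feasible region.
broccoli only: max(205/77, 233/59) = 3.949 servings → $4.15.
strawberries only: max(205/85, 233/25) = 9.32 servings → $7.46.
orange only: max(205/60, 233/50) = 4.66 servings → $1.86.
broccoli + strawberries with both targets exact would need a negative amount; discard.
broccoli + orange: intersection lies outside the first quadrant.
strawberries + orange: intersection lies outside the first quadrant.
So the least-cost plan costs $1.86.

$1.86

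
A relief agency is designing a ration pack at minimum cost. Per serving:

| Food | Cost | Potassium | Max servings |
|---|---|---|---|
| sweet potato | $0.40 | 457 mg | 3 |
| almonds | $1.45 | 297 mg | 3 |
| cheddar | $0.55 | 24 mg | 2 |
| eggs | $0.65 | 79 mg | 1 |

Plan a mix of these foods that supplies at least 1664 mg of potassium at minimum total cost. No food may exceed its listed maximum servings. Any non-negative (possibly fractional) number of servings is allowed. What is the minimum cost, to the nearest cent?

Cost per mg of potassium: sweet potato $0.0009, almonds $0.0049, eggs $0.0082, cheddar $0.0229.
Take 3 servings of sweet potato: +1371.0 mg potassium for $1.20 (total $1.20, still need 293.0 mg).
Take 0.9865 servings of almonds: +293.0 mg potassium for $1.43 (total $2.63, still need 0.0 mg).
Filling from the cheapest source first is optimal under one linear minimum: $2.63.

$2.63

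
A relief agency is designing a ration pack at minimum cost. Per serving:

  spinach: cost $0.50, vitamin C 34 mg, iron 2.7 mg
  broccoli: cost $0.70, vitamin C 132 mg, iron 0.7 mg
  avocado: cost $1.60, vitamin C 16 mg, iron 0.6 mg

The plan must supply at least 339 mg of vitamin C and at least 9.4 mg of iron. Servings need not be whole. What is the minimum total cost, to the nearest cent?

spinach only: max(339/34, 9.4/2.7) = 9.971 servings → $4.99.
broccoli only: max(339/132, 9.4/0.7) = 13.43 servings → $9.40.
avocado only: max(339/16, 9.4/0.6) = 21.19 servings → $33.90.
spinach + broccoli with both tight: 3.017 servings and 1.791 servings → $2.76.
spinach + avocado with both targets exact would need a negative amount; discard.
broccoli + avocado with both tight: 0.7794 servings and 14.76 servings → $24.16.
The minimum over all feasible corners is $2.76.

$2.76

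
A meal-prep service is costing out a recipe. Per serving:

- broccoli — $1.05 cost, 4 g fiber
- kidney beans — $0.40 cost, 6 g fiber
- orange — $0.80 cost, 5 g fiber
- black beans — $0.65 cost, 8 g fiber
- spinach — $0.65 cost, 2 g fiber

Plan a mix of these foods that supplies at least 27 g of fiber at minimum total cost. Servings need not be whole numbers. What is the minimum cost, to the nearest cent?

$1.80

Cost per g of fiber: kidney beans $0.0667, black beans $0.0813, orange $0.1600, broccoli $0.2625, spinach $0.3250.
With no serving limits, use only kidney beans: 27 g / 6 g = 4.5 servings × $0.40 = $1.80.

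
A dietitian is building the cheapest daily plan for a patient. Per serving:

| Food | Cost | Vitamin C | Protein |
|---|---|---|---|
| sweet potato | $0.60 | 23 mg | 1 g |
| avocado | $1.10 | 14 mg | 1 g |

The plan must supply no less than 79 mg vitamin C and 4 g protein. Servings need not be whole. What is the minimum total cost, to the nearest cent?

$2.40

The cheapest plan sits at a corner of the feasible region — with two constraints it uses at most two foods.
sweet potato only: max(79/23, 4/1) = 4 servings → $2.40.
avocado only: max(79/14, 4/1) = 5.643 servings → $6.21.
sweet potato + avocado with both tight: 2.556 servings and 1.444 servings → $3.12.
The minimum over all feasible corners is $2.40.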